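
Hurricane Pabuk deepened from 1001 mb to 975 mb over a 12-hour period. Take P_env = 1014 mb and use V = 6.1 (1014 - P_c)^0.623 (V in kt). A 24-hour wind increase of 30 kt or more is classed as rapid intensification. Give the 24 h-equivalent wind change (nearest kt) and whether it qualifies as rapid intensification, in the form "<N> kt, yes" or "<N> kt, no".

V₁: ΔP = 13, V ≈ 6.1 × 13^0.623 ≈ 30.15 kt.
V₂: ΔP = 39, V ≈ 6.1 × 39^0.623 ≈ 59.78 kt.
ΔV over 12 h = 29.63 kt → 24 h equivalent = 29.63 × 24/12 ≈ 59.26 kt.
59 kt ≥ 30 kt ⇒ rapid intensification.

59 kt, yes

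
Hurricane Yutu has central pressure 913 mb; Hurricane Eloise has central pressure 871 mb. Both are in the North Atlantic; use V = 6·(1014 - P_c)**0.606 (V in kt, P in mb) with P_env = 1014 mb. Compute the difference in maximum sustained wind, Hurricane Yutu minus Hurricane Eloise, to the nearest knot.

-23 kt

Hurricane Yutu: ΔP = 101; V ≈ 6 × 101^0.606 ≈ 98.35 kt.
Hurricane Eloise: ΔP = 143; V ≈ 6 × 143^0.606 ≈ 121.42 kt.
Difference ≈ 98.35 − 121.42 = -23.07 → -23 kt.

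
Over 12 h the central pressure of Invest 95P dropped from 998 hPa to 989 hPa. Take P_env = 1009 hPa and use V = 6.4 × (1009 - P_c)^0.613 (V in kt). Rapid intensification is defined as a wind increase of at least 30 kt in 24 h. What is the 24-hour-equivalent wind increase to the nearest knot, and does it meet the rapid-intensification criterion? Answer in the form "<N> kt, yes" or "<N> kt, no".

V₁: ΔP = 11, V ≈ 6.4 × 11^0.613 ≈ 27.83 kt.
V₂: ΔP = 20, V ≈ 6.4 × 20^0.613 ≈ 40.15 kt.
ΔV over 12 h = 12.32 kt → 24 h equivalent = 12.32 × 24/12 ≈ 24.64 kt.
25 kt < 30 kt ⇒ not rapid intensification.

25 kt, no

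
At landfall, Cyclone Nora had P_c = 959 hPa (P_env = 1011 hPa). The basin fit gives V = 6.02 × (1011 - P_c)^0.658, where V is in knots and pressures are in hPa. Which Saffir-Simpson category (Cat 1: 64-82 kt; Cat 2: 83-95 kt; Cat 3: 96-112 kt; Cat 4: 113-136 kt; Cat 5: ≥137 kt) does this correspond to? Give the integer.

ΔP = 1011 − 959 = 52 hPa.
V ≈ 6.02 × 52^0.658 = 6.02 × 13.46 ≈ 81 kt.
81 kt falls in the Category 1 band.

1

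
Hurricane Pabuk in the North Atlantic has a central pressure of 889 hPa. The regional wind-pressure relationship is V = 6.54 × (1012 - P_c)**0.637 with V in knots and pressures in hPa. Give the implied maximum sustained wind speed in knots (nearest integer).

140 kt

ΔP = 1012 − 889 = 123 hPa.
123^0.637 ≈ 21.442.
V ≈ 6.54 × 21.442 ≈ 140.2 kt.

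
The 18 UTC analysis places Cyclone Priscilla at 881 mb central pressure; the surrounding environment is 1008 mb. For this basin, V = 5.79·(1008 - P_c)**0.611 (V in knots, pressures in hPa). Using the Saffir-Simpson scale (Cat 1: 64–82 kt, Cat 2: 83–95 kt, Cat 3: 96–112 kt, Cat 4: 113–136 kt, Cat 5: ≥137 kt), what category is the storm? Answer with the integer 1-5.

3

ΔP = 1008 − 881 = 127 mb.
V ≈ 5.79 × 127^0.611 = 5.79 × 19.29 ≈ 112 kt.
112 kt falls in the Category 3 band.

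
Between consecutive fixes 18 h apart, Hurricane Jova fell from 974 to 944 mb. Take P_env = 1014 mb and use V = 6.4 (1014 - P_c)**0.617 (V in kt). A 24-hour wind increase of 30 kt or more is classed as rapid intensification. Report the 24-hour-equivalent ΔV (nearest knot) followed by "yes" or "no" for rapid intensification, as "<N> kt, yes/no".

V₁: ΔP = 40, V ≈ 6.4 × 40^0.617 ≈ 62.32 kt.
V₂: ΔP = 70, V ≈ 6.4 × 70^0.617 ≈ 88.02 kt.
ΔV over 18 h = 25.70 kt → 24 h equivalent = 25.70 × 24/18 ≈ 34.27 kt.
34 kt ≥ 30 kt ⇒ rapid intensification.

34 kt, yes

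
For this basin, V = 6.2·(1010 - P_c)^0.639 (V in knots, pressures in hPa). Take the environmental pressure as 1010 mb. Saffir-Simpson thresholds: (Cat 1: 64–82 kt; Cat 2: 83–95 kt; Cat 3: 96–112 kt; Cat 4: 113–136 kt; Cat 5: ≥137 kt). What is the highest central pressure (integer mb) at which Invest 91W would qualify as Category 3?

Category 3 begins at V = 96 kt.
Required ΔP = (96/6.2)^(1/0.639) = 15.484^1.565 ≈ 72.79 mb.
P_c ≤ 1010 − 72.79 = 937.21, so the highest integer P_c is 937 mb.

937 mb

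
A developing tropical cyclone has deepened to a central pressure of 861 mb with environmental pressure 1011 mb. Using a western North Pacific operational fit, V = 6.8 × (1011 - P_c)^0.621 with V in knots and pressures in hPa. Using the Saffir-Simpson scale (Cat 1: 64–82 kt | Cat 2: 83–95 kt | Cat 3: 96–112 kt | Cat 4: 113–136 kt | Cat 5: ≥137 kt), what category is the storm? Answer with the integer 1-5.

ΔP = 1011 − 861 = 150 mb.
V ≈ 6.8 × 150^0.621 = 6.8 × 22.46 ≈ 153 kt.
153 kt falls in the Category 5 band.

5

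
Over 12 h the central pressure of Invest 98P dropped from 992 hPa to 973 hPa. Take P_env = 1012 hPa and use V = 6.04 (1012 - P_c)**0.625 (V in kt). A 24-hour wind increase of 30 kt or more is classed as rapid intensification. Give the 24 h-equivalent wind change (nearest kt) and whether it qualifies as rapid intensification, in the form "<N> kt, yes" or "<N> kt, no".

41 kt, yes

V₁: ΔP = 20, V ≈ 6.04 × 20^0.625 ≈ 39.28 kt.
V₂: ΔP = 39, V ≈ 6.04 × 39^0.625 ≈ 59.63 kt.
ΔV over 12 h = 20.35 kt → 24 h equivalent = 20.35 × 24/12 ≈ 40.70 kt.
41 kt ≥ 30 kt ⇒ rapid intensification.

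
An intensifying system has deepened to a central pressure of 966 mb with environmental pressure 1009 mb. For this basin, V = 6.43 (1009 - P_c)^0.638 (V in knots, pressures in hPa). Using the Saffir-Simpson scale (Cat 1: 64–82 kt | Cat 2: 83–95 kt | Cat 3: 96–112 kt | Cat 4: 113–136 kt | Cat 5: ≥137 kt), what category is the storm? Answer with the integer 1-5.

ΔP = 1009 − 966 = 43 mb.
V ≈ 6.43 × 43^0.638 = 6.43 × 11.02 ≈ 71 kt.
71 kt falls in the Category 1 band.

1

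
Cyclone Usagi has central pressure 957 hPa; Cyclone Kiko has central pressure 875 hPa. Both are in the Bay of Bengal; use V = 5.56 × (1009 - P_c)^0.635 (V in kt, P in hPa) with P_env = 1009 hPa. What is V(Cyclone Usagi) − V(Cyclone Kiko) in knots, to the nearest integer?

-56 kt

Cyclone Usagi: ΔP = 52; V ≈ 5.56 × 52^0.635 ≈ 68.35 kt.
Cyclone Kiko: ΔP = 134; V ≈ 5.56 × 134^0.635 ≈ 124.68 kt.
Difference ≈ 68.35 − 124.68 = -56.33 → -56 kt.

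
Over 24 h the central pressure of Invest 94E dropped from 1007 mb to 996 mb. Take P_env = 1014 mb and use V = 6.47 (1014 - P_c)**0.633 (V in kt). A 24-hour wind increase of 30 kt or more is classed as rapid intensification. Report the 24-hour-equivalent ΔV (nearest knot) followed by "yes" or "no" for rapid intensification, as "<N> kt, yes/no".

18 kt, no

V₁: ΔP = 7, V ≈ 6.47 × 7^0.633 ≈ 22.17 kt.
V₂: ΔP = 18, V ≈ 6.47 × 18^0.633 ≈ 40.32 kt.
ΔV over 24 h = 18.15 kt → 24 h equivalent = 18.15 × 24/24 ≈ 18.15 kt.
18 kt < 30 kt ⇒ not rapid intensification.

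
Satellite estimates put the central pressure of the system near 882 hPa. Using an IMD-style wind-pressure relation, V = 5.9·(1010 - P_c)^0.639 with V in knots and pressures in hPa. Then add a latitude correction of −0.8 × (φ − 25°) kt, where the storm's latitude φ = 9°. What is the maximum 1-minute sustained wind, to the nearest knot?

144 kt

ΔP = 1010 − 882 = 128 hPa.
128^0.639 ≈ 22.208.
V ≈ 5.9 × 22.208 ≈ 131.0 kt.
Latitude correction: −0.8 × (9 − 25) = 12.8 kt.
Corrected V ≈ 143.8 kt → 144 kt.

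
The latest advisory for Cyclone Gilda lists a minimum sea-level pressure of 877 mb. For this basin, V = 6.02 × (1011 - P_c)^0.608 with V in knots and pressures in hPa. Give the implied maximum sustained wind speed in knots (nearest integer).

ΔP = 1011 − 877 = 134 mb.
134^0.608 ≈ 19.646.
V ≈ 6.02 × 19.646 ≈ 118.3 kt.

118 kt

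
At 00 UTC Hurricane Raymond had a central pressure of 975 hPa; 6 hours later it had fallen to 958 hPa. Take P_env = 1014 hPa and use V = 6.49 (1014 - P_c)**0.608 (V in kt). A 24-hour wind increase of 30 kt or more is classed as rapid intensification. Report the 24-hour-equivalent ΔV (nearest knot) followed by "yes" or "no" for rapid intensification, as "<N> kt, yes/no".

V₁: ΔP = 39, V ≈ 6.49 × 39^0.608 ≈ 60.20 kt.
V₂: ΔP = 56, V ≈ 6.49 × 56^0.608 ≈ 75.01 kt.
ΔV over 6 h = 14.81 kt → 24 h equivalent = 14.81 × 24/6 ≈ 59.24 kt.
59 kt ≥ 30 kt ⇒ rapid intensification.

59 kt, yes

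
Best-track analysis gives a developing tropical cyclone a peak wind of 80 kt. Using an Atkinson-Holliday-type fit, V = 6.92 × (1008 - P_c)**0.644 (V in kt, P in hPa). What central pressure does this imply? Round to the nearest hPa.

ΔP = (V / 6.92)^(1/0.644) = (80/6.92)^1.553.
80/6.92 = 11.561; 11.561^1.553 ≈ 44.73 hPa.
P_c = 1008 − 44.73 = 963.27 ≈ 963 hPa.

963 hPa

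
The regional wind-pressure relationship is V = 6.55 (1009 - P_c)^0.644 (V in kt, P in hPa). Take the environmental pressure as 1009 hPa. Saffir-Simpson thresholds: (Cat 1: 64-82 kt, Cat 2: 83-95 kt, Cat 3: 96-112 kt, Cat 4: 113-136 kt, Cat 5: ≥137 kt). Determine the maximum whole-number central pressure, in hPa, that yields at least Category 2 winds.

Category 2 begins at V = 83 kt.
Required ΔP = (83/6.55)^(1/0.644) = 12.672^1.553 ≈ 51.58 hPa.
P_c ≤ 1009 − 51.58 = 957.42, so the highest integer P_c is 957 hPa.

957 hPa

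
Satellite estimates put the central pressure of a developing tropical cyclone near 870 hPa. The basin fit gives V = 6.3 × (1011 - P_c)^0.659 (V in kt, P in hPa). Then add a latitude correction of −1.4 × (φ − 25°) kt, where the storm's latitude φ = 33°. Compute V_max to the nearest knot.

ΔP = 1011 − 870 = 141 hPa.
141^0.659 ≈ 26.082.
V ≈ 6.3 × 26.082 ≈ 164.3 kt.
Latitude correction: −1.4 × (33 − 25) = -11.2 kt.
Corrected V ≈ 153.1 kt → 153 kt.

153 kt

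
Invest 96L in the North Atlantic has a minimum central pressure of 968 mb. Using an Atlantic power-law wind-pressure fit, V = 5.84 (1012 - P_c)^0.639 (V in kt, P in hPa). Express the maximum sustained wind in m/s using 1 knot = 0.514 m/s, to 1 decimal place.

33.7 m/s

ΔP = 1012 − 968 = 44 mb.
V ≈ 5.84 × 44^0.639 = 5.84 × 11.224 ≈ 65.551 kt.
65.551 × 0.514 ≈ 33.69 m/s → 33.7 m/s.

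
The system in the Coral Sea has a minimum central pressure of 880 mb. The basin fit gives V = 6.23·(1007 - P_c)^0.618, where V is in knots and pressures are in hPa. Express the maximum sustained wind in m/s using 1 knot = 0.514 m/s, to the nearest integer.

ΔP = 1007 − 880 = 127 mb.
V ≈ 6.23 × 127^0.618 = 6.23 × 19.960 ≈ 124.348 kt.
124.348 × 0.514 ≈ 63.91 m/s → 64 m/s.

64 m/s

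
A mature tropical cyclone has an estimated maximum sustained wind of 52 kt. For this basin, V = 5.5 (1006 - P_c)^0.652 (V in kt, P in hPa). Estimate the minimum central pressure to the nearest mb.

ΔP = (V / 5.5)^(1/0.652) = (52/5.5)^1.534.
52/5.5 = 9.455; 9.455^1.534 ≈ 31.36 mb.
P_c = 1006 − 31.36 = 974.64 ≈ 975 mb.

975 mb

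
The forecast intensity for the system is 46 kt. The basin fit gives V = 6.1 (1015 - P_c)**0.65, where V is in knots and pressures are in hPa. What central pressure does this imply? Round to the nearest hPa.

ΔP = (V / 6.1)^(1/0.65) = (46/6.1)^1.538.
46/6.1 = 7.541; 7.541^1.538 ≈ 22.38 hPa.
P_c = 1015 − 22.38 = 992.62 ≈ 993 hPa.

993 hPa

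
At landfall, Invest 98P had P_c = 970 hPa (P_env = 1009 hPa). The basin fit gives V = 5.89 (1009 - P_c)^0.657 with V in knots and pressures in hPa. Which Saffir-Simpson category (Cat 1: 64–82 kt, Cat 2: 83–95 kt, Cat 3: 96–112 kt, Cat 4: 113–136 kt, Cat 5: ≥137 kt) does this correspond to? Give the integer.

ΔP = 1009 − 970 = 39 hPa.
V ≈ 5.89 × 39^0.657 = 5.89 × 11.10 ≈ 65 kt.
65 kt falls in the Category 1 band.

1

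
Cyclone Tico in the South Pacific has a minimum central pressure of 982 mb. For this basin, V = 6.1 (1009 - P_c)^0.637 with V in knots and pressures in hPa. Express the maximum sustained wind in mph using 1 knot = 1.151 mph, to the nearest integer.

57 mph

ΔP = 1009 − 982 = 27 mb.
V ≈ 6.1 × 27^0.637 = 6.1 × 8.162 ≈ 49.786 kt.
49.786 × 1.151 ≈ 57.30 mph → 57 mph.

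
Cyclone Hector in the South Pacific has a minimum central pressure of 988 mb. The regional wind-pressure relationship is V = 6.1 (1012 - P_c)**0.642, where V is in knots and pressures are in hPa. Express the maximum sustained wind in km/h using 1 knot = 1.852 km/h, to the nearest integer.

87 km/h

ΔP = 1012 − 988 = 24 mb.
V ≈ 6.1 × 24^0.642 = 6.1 × 7.693 ≈ 46.927 kt.
46.927 × 1.852 ≈ 86.91 km/h → 87 km/h.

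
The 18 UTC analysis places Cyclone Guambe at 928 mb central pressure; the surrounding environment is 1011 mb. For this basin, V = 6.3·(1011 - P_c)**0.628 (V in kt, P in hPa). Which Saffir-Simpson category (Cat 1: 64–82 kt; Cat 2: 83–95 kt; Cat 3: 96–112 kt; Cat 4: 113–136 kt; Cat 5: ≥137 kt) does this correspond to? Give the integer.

3

ΔP = 1011 − 928 = 83 mb.
V ≈ 6.3 × 83^0.628 = 6.3 × 16.04 ≈ 101 kt.
101 kt falls in the Category 3 band.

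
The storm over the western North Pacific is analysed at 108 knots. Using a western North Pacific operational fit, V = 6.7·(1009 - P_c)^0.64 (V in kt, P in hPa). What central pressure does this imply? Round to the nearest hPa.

932 hPa

ΔP = (V / 6.7)^(1/0.64) = (108/6.7)^1.562.
108/6.7 = 16.119; 16.119^1.562 ≈ 77.00 hPa.
P_c = 1009 − 77.00 = 932.00 ≈ 932 hPa.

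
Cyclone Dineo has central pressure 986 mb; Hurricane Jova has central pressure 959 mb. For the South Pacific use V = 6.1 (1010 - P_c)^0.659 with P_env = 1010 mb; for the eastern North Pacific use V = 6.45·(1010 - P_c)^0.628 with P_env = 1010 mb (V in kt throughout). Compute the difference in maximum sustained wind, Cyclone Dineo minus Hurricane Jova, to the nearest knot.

-27 kt

Cyclone Dineo: ΔP = 24; V ≈ 6.1 × 24^0.659 ≈ 49.53 kt.
Hurricane Jova: ΔP = 51; V ≈ 6.45 × 51^0.628 ≈ 76.19 kt.
Difference ≈ 49.53 − 76.19 = -26.66 → -27 kt.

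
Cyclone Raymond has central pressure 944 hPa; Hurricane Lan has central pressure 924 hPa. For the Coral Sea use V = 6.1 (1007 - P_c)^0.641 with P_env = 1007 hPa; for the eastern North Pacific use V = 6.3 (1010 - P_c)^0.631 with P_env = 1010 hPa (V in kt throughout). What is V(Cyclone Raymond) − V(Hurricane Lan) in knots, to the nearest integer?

-18 kt

Cyclone Raymond: ΔP = 63; V ≈ 6.1 × 63^0.641 ≈ 86.84 kt.
Hurricane Lan: ΔP = 86; V ≈ 6.3 × 86^0.631 ≈ 104.72 kt.
Difference ≈ 86.84 − 104.72 = -17.88 → -18 kt.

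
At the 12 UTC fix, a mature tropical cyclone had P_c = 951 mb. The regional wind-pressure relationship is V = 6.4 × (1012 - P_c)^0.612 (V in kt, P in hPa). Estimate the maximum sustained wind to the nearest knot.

ΔP = 1012 − 951 = 61 mb.
61^0.612 ≈ 12.377.
V ≈ 6.4 × 12.377 ≈ 79.2 kt.

79 kt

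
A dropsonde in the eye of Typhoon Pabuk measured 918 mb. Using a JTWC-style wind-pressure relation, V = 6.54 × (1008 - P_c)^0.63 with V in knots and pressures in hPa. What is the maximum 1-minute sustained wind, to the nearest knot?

ΔP = 1008 − 918 = 90 mb.
90^0.63 ≈ 17.028.
V ≈ 6.54 × 17.028 ≈ 111.4 kt.

111 kt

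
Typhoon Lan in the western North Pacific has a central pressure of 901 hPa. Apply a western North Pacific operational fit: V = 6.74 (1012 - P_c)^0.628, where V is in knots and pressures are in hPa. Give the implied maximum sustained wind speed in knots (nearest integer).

130 kt

ΔP = 1012 − 901 = 111 hPa.
111^0.628 ≈ 19.251.
V ≈ 6.74 × 19.251 ≈ 129.8 kt.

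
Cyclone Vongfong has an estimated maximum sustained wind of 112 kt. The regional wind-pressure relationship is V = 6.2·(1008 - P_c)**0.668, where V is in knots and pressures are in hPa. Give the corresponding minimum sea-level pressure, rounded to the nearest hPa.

932 hPa

ΔP = (V / 6.2)^(1/0.668) = (112/6.2)^1.497.
112/6.2 = 18.065; 18.065^1.497 ≈ 76.12 hPa.
P_c = 1008 − 76.12 = 931.88 ≈ 932 hPa.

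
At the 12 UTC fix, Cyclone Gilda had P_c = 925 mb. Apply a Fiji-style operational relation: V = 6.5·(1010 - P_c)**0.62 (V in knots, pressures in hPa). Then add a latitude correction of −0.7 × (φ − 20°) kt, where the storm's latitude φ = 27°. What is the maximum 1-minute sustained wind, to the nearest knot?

ΔP = 1010 − 925 = 85 mb.
85^0.62 ≈ 15.712.
V ≈ 6.5 × 15.712 ≈ 102.1 kt.
Latitude correction: −0.7 × (27 − 20) = -4.9 kt.
Corrected V ≈ 97.2 kt → 97 kt.

97 kt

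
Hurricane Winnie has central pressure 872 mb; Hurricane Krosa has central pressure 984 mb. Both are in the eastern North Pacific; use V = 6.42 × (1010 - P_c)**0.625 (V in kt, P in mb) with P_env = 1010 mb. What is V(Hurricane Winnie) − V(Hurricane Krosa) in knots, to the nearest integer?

90 kt

Hurricane Winnie: ΔP = 138; V ≈ 6.42 × 138^0.625 ≈ 139.62 kt.
Hurricane Krosa: ΔP = 26; V ≈ 6.42 × 26^0.625 ≈ 49.19 kt.
Difference ≈ 139.62 − 49.19 = 90.43 → 90 kt.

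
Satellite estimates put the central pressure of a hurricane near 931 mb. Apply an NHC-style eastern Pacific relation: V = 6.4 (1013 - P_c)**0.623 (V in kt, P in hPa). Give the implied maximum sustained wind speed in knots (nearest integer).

100 kt

ΔP = 1013 − 931 = 82 mb.
82^0.623 ≈ 15.571.
V ≈ 6.4 × 15.571 ≈ 99.7 kt.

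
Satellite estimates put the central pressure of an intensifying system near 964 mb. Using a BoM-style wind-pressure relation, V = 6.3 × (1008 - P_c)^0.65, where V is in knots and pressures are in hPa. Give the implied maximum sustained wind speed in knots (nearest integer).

74 kt

ΔP = 1008 − 964 = 44 mb.
44^0.65 ≈ 11.702.
V ≈ 6.3 × 11.702 ≈ 73.7 kt.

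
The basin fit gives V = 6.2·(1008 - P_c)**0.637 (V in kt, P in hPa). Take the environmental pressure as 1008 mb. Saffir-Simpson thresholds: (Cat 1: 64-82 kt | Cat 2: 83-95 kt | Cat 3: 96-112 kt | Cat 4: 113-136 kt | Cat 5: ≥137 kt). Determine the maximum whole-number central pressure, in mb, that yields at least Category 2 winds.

Category 2 begins at V = 83 kt.
Required ΔP = (83/6.2)^(1/0.637) = 13.387^1.570 ≈ 58.71 mb.
P_c ≤ 1008 − 58.71 = 949.29, so the highest integer P_c is 949 mb.

949 mb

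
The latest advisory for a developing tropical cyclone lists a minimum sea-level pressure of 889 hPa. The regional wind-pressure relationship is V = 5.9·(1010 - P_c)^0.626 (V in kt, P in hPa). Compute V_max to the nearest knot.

119 kt

ΔP = 1010 − 889 = 121 hPa.
121^0.626 ≈ 20.129.
V ≈ 5.9 × 20.129 ≈ 118.8 kt.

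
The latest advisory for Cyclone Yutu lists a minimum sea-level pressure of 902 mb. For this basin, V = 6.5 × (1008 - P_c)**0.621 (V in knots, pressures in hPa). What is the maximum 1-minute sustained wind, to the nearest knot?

ΔP = 1008 − 902 = 106 mb.
106^0.621 ≈ 18.102.
V ≈ 6.5 × 18.102 ≈ 117.7 kt.

118 kt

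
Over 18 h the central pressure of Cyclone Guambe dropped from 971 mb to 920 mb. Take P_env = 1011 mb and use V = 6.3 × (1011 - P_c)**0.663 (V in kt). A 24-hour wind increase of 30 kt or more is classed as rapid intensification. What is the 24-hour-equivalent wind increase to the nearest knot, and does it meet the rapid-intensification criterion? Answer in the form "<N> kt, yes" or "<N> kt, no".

V₁: ΔP = 40, V ≈ 6.3 × 40^0.663 ≈ 72.70 kt.
V₂: ΔP = 91, V ≈ 6.3 × 91^0.663 ≈ 125.37 kt.
ΔV over 18 h = 52.67 kt → 24 h equivalent = 52.67 × 24/18 ≈ 70.23 kt.
70 kt ≥ 30 kt ⇒ rapid intensification.

70 kt, yes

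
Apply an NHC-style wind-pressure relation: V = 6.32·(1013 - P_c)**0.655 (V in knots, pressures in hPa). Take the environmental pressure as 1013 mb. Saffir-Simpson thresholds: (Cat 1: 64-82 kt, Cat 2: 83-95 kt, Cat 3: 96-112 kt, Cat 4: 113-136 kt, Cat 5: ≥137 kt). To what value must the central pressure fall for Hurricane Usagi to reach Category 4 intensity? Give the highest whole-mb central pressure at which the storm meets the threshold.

931 mb

Category 4 begins at V = 113 kt.
Required ΔP = (113/6.32)^(1/0.655) = 17.880^1.527 ≈ 81.66 mb.
P_c ≤ 1013 − 81.66 = 931.34, so the highest integer P_c is 931 mb.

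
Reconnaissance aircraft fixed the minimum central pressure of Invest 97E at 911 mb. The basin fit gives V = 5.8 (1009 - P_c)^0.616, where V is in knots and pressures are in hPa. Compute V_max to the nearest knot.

ΔP = 1009 − 911 = 98 mb.
98^0.616 ≈ 16.850.
V ≈ 5.8 × 16.850 ≈ 97.7 kt.

98 kt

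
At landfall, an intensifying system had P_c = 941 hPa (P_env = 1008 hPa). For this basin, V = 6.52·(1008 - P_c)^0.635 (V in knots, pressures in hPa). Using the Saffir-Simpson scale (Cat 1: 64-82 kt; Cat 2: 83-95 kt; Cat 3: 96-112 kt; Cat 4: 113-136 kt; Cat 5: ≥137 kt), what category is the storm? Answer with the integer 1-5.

2

ΔP = 1008 − 941 = 67 hPa.
V ≈ 6.52 × 67^0.635 = 6.52 × 14.44 ≈ 94 kt.
94 kt falls in the Category 2 band.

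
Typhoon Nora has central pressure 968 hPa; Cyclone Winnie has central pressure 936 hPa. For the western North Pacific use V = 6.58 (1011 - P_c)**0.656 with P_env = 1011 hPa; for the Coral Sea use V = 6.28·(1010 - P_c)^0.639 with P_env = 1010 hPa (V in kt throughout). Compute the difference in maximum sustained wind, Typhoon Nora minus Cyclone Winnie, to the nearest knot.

-21 kt

Typhoon Nora: ΔP = 43; V ≈ 6.58 × 43^0.656 ≈ 77.59 kt.
Cyclone Winnie: ΔP = 74; V ≈ 6.28 × 74^0.639 ≈ 98.26 kt.
Difference ≈ 77.59 − 98.26 = -20.67 → -21 kt.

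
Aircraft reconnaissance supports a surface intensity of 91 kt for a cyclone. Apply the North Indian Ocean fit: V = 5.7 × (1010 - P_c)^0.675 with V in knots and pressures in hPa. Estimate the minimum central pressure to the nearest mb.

949 mb

ΔP = (V / 5.7)^(1/0.675) = (91/5.7)^1.481.
91/5.7 = 15.965; 15.965^1.481 ≈ 60.60 mb.
P_c = 1010 − 60.60 = 949.40 ≈ 949 mb.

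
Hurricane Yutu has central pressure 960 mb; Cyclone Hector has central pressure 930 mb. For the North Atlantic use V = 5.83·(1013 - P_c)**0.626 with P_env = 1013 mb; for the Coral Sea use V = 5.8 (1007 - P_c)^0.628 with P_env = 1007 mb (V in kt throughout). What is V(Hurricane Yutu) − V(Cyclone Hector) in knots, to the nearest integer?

Hurricane Yutu: ΔP = 53; V ≈ 5.83 × 53^0.626 ≈ 69.99 kt.
Cyclone Hector: ΔP = 77; V ≈ 5.8 × 77^0.628 ≈ 88.75 kt.
Difference ≈ 69.99 − 88.75 = -18.76 → -19 kt.

-19 kt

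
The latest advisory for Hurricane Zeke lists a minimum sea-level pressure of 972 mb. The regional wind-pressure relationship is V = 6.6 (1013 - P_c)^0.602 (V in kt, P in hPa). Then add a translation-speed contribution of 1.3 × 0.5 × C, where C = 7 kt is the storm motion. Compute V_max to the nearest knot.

66 kt

ΔP = 1013 − 972 = 41 mb.
41^0.602 ≈ 9.352.
V ≈ 6.6 × 9.352 ≈ 61.7 kt.
Translation term: 1.3 × 0.5 × 7 = 4.55 kt.
Corrected V ≈ 66.25 kt → 66 kt.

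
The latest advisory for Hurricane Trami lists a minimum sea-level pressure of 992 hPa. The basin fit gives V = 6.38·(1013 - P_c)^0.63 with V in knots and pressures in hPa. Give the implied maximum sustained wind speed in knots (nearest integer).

ΔP = 1013 − 992 = 21 hPa.
21^0.63 ≈ 6.808.
V ≈ 6.38 × 6.808 ≈ 43.4 kt.

43 kt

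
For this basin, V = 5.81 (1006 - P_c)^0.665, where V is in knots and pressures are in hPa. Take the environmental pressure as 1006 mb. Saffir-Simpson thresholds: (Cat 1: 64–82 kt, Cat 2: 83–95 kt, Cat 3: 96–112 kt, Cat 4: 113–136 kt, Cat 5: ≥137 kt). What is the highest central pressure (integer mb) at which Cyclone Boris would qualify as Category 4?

919 mb

Category 4 begins at V = 113 kt.
Required ΔP = (113/5.81)^(1/0.665) = 19.449^1.504 ≈ 86.74 mb.
P_c ≤ 1006 − 86.74 = 919.26, so the highest integer P_c is 919 mb.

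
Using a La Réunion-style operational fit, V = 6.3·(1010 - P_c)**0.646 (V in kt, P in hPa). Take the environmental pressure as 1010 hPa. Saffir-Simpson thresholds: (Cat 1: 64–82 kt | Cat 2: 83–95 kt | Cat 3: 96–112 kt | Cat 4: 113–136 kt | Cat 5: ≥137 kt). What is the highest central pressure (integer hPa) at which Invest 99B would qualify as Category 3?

942 hPa

Category 3 begins at V = 96 kt.
Required ΔP = (96/6.3)^(1/0.646) = 15.238^1.548 ≈ 67.79 hPa.
P_c ≤ 1010 − 67.79 = 942.21, so the highest integer P_c is 942 hPa.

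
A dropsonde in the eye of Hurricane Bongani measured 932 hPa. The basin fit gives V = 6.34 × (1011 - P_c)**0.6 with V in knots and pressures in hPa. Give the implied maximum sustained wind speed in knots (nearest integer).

87 kt

ΔP = 1011 − 932 = 79 hPa.
79^0.6 ≈ 13.759.
V ≈ 6.34 × 13.759 ≈ 87.2 kt.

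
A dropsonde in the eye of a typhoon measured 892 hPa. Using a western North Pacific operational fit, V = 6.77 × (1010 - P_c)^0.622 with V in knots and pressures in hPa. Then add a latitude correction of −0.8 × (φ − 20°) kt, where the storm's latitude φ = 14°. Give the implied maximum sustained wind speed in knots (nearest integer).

ΔP = 1010 − 892 = 118 hPa.
118^0.622 ≈ 19.441.
V ≈ 6.77 × 19.441 ≈ 131.6 kt.
Latitude correction: −0.8 × (14 − 20) = 4.8 kt.
Corrected V ≈ 136.4 kt → 136 kt.

136 kt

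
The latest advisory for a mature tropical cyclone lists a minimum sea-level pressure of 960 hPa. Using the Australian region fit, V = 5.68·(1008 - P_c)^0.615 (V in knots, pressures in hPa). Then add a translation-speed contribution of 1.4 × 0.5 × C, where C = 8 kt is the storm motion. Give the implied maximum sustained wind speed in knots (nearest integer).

ΔP = 1008 − 960 = 48 hPa.
48^0.615 ≈ 10.813.
V ≈ 5.68 × 10.813 ≈ 61.4 kt.
Translation term: 1.4 × 0.5 × 8 = 5.6 kt.
Corrected V ≈ 67 kt → 67 kt.

67 kt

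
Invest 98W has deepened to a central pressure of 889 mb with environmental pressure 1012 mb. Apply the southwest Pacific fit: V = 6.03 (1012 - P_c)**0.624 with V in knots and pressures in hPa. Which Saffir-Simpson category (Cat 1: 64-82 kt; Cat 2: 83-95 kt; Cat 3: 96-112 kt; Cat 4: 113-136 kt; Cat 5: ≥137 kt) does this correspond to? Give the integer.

4

ΔP = 1012 − 889 = 123 mb.
V ≈ 6.03 × 123^0.624 = 6.03 × 20.14 ≈ 121 kt.
121 kt falls in the Category 4 band.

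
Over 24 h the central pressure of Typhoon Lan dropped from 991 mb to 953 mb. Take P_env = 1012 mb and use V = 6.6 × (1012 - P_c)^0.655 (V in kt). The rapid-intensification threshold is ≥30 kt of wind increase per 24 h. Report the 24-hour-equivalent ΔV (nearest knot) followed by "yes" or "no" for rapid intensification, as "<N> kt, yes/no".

47 kt, yes

V₁: ΔP = 21, V ≈ 6.6 × 21^0.655 ≈ 48.48 kt.
V₂: ΔP = 59, V ≈ 6.6 × 59^0.655 ≈ 95.38 kt.
ΔV over 24 h = 46.90 kt → 24 h equivalent = 46.90 × 24/24 ≈ 46.90 kt.
47 kt ≥ 30 kt ⇒ rapid intensification.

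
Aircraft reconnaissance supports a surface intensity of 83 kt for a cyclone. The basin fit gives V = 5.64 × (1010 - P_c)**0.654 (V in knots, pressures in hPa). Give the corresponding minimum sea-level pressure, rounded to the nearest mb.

ΔP = (V / 5.64)^(1/0.654) = (83/5.64)^1.529.
83/5.64 = 14.716; 14.716^1.529 ≈ 61.04 mb.
P_c = 1010 − 61.04 = 948.96 ≈ 949 mb.

949 mb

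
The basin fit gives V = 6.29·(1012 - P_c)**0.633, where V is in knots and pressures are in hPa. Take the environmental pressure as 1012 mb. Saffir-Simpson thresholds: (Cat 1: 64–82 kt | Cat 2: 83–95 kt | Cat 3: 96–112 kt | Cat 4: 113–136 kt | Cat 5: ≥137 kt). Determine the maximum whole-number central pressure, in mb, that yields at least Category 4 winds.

Category 4 begins at V = 113 kt.
Required ΔP = (113/6.29)^(1/0.633) = 17.965^1.580 ≈ 95.88 mb.
P_c ≤ 1012 − 95.88 = 916.12, so the highest integer P_c is 916 mb.

916 mb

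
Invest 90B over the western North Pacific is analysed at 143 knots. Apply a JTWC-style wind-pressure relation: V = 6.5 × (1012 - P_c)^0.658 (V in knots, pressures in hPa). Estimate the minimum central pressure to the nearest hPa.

ΔP = (V / 6.5)^(1/0.658) = (143/6.5)^1.520.
143/6.5 = 22.000; 22.000^1.520 ≈ 109.69 hPa.
P_c = 1012 − 109.69 = 902.31 ≈ 902 hPa.

902 hPa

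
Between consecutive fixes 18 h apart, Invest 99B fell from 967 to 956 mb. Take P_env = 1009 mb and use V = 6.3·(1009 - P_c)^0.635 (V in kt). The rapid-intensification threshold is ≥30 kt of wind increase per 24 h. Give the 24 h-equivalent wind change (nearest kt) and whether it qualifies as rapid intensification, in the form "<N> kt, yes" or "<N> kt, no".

V₁: ΔP = 42, V ≈ 6.3 × 42^0.635 ≈ 67.62 kt.
V₂: ΔP = 53, V ≈ 6.3 × 53^0.635 ≈ 78.39 kt.
ΔV over 18 h = 10.77 kt → 24 h equivalent = 10.77 × 24/18 ≈ 14.36 kt.
14 kt < 30 kt ⇒ not rapid intensification.

14 kt, no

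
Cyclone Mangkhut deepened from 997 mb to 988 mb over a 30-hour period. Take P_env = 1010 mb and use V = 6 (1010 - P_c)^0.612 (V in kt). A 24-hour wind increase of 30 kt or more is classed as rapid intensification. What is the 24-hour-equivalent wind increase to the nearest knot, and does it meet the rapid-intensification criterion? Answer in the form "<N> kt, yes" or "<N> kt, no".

V₁: ΔP = 13, V ≈ 6 × 13^0.612 ≈ 28.83 kt.
V₂: ΔP = 22, V ≈ 6 × 22^0.612 ≈ 39.78 kt.
ΔV over 30 h = 10.95 kt → 24 h equivalent = 10.95 × 24/30 ≈ 8.76 kt.
9 kt < 30 kt ⇒ not rapid intensification.

9 kt, no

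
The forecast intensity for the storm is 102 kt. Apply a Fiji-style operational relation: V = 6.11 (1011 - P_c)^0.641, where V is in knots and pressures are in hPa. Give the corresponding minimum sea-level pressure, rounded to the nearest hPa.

930 hPa

ΔP = (V / 6.11)^(1/0.641) = (102/6.11)^1.560.
102/6.11 = 16.694; 16.694^1.560 ≈ 80.77 hPa.
P_c = 1011 − 80.77 = 930.23 ≈ 930 hPa.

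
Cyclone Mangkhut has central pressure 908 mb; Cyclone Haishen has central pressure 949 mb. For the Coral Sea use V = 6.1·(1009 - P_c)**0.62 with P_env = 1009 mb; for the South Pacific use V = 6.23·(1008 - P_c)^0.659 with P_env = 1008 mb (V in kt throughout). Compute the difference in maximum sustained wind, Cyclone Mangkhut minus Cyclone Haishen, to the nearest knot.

Cyclone Mangkhut: ΔP = 101; V ≈ 6.1 × 101^0.62 ≈ 106.66 kt.
Cyclone Haishen: ΔP = 59; V ≈ 6.23 × 59^0.659 ≈ 91.51 kt.
Difference ≈ 106.66 − 91.51 = 15.15 → 15 kt.

15 kt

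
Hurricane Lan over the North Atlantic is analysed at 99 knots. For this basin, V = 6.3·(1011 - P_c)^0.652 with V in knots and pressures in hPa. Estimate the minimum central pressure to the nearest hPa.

943 hPa

ΔP = (V / 6.3)^(1/0.652) = (99/6.3)^1.534.
99/6.3 = 15.714; 15.714^1.534 ≈ 68.36 hPa.
P_c = 1011 − 68.36 = 942.64 ≈ 943 hPa.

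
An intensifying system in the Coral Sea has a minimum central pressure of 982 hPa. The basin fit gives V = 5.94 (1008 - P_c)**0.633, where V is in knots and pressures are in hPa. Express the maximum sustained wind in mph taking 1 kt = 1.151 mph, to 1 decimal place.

53.8 mph

ΔP = 1008 − 982 = 26 hPa.
V ≈ 5.94 × 26^0.633 = 5.94 × 7.865 ≈ 46.716 kt.
46.716 × 1.151 ≈ 53.77 mph → 53.8 mph.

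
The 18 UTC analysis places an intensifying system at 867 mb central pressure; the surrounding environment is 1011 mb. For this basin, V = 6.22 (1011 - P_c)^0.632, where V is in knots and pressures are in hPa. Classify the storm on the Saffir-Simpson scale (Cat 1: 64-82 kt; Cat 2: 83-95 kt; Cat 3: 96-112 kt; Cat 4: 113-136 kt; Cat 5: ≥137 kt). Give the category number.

ΔP = 1011 − 867 = 144 mb.
V ≈ 6.22 × 144^0.632 = 6.22 × 23.13 ≈ 144 kt.
144 kt falls in the Category 5 band.

5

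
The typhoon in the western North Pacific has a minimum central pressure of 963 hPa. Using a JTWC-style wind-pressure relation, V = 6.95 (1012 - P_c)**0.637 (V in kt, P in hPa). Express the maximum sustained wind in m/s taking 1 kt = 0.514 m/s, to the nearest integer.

43 m/s

ΔP = 1012 − 963 = 49 hPa.
V ≈ 6.95 × 49^0.637 = 6.95 × 11.930 ≈ 82.916 kt.
82.916 × 0.514 ≈ 42.62 m/s → 43 m/s.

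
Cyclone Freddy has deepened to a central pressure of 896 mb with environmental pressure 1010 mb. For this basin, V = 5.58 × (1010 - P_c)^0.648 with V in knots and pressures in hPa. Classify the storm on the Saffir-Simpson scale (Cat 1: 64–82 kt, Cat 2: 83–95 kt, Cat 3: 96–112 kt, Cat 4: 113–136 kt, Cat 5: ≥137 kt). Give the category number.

ΔP = 1010 − 896 = 114 mb.
V ≈ 5.58 × 114^0.648 = 5.58 × 21.52 ≈ 120 kt.
120 kt falls in the Category 4 band.

4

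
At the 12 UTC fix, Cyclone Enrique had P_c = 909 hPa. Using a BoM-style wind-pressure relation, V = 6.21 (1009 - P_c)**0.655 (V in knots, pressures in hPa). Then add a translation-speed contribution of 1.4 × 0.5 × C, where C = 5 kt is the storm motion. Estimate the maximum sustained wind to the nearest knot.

130 kt

ΔP = 1009 − 909 = 100 hPa.
100^0.655 ≈ 20.417.
V ≈ 6.21 × 20.417 ≈ 126.8 kt.
Translation term: 1.4 × 0.5 × 5 = 3.5 kt.
Corrected V ≈ 130.3 kt → 130 kt.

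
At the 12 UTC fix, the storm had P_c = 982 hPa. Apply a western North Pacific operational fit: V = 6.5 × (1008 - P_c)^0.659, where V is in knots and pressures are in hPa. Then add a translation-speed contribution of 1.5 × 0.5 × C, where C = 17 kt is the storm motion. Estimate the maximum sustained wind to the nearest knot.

68 kt

ΔP = 1008 − 982 = 26 hPa.
26^0.659 ≈ 8.560.
V ≈ 6.5 × 8.560 ≈ 55.6 kt.
Translation term: 1.5 × 0.5 × 17 = 12.75 kt.
Corrected V ≈ 68.35 kt → 68 kt.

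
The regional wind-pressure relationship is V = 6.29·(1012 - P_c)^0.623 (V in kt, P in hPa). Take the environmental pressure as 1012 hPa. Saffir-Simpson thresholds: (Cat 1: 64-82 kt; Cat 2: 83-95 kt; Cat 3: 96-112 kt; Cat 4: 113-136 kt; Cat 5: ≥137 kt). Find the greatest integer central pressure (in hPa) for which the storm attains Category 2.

949 hPa

Category 2 begins at V = 83 kt.
Required ΔP = (83/6.29)^(1/0.623) = 13.196^1.605 ≈ 62.87 hPa.
P_c ≤ 1012 − 62.87 = 949.13, so the highest integer P_c is 949 hPa.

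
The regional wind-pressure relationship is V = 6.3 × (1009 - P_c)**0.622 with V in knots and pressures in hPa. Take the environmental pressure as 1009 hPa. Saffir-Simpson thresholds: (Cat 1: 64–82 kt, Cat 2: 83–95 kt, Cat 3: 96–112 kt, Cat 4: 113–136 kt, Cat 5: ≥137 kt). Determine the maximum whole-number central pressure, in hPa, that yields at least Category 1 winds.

967 hPa

Category 1 begins at V = 64 kt.
Required ΔP = (64/6.3)^(1/0.622) = 10.159^1.608 ≈ 41.56 hPa.
P_c ≤ 1009 − 41.56 = 967.44, so the highest integer P_c is 967 hPa.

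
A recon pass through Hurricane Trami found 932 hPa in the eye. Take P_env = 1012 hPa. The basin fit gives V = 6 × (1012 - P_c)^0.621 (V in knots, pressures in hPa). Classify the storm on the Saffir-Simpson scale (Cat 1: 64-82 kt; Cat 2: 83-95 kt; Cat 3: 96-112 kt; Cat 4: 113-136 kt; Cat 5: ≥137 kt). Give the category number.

ΔP = 1012 − 932 = 80 hPa.
V ≈ 6 × 80^0.621 = 6 × 15.20 ≈ 91 kt.
91 kt falls in the Category 2 band.

2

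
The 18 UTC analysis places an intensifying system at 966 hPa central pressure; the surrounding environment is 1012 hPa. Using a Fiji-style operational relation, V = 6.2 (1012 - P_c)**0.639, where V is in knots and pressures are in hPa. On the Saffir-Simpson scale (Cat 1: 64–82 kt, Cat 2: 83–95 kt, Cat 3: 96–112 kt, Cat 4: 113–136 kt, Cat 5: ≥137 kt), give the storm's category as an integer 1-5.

ΔP = 1012 − 966 = 46 hPa.
V ≈ 6.2 × 46^0.639 = 6.2 × 11.55 ≈ 72 kt.
72 kt falls in the Category 1 band.

1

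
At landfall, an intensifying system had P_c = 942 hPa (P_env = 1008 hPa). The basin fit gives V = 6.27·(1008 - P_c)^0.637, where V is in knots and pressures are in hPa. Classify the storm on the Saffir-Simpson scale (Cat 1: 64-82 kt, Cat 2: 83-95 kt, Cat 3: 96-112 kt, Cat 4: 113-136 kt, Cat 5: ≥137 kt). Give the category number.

2

ΔP = 1008 − 942 = 66 hPa.
V ≈ 6.27 × 66^0.637 = 6.27 × 14.42 ≈ 90 kt.
90 kt falls in the Category 2 band.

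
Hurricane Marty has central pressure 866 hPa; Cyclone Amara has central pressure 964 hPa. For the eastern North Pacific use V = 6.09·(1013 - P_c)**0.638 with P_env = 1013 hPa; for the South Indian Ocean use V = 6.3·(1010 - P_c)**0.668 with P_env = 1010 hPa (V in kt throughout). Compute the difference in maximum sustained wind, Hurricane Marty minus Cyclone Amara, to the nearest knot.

66 kt

Hurricane Marty: ΔP = 147; V ≈ 6.09 × 147^0.638 ≈ 147.02 kt.
Cyclone Amara: ΔP = 46; V ≈ 6.3 × 46^0.668 ≈ 81.29 kt.
Difference ≈ 147.02 − 81.29 = 65.73 → 66 kt.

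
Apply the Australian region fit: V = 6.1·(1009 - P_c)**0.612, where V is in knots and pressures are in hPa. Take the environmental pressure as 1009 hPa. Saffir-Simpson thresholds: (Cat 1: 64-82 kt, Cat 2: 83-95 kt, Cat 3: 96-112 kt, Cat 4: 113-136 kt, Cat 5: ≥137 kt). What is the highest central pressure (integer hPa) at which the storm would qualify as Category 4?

Category 4 begins at V = 113 kt.
Required ΔP = (113/6.1)^(1/0.612) = 18.525^1.634 ≈ 117.89 hPa.
P_c ≤ 1009 − 117.89 = 891.11, so the highest integer P_c is 891 hPa.

891 hPa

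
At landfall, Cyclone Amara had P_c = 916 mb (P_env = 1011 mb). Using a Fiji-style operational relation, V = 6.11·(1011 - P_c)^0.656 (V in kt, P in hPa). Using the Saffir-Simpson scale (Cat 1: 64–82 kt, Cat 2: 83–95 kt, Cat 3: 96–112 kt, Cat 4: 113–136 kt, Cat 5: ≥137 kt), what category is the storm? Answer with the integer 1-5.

4

ΔP = 1011 − 916 = 95 mb.
V ≈ 6.11 × 95^0.656 = 6.11 × 19.83 ≈ 121 kt.
121 kt falls in the Category 4 band.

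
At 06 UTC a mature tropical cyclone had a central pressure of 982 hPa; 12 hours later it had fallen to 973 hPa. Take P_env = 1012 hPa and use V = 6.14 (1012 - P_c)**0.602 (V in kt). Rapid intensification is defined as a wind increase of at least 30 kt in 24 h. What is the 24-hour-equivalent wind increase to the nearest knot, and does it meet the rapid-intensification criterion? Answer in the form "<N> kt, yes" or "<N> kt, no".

V₁: ΔP = 30, V ≈ 6.14 × 30^0.602 ≈ 47.58 kt.
V₂: ΔP = 39, V ≈ 6.14 × 39^0.602 ≈ 55.72 kt.
ΔV over 12 h = 8.14 kt → 24 h equivalent = 8.14 × 24/12 ≈ 16.28 kt.
16 kt < 30 kt ⇒ not rapid intensification.

16 kt, no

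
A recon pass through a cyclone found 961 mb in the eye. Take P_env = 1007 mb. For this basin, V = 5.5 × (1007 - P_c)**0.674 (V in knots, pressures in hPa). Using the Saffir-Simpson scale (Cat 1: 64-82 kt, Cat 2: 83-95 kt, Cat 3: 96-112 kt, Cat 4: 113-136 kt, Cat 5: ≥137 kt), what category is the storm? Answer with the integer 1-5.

1

ΔP = 1007 − 961 = 46 mb.
V ≈ 5.5 × 46^0.674 = 5.5 × 13.20 ≈ 73 kt.
73 kt falls in the Category 1 band.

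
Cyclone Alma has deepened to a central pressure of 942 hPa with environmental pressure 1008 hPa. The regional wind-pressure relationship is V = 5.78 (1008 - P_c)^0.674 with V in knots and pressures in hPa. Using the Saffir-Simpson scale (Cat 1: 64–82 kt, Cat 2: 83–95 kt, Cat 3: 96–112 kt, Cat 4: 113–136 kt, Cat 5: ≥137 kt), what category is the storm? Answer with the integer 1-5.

3

ΔP = 1008 − 942 = 66 hPa.
V ≈ 5.78 × 66^0.674 = 5.78 × 16.84 ≈ 97 kt.
97 kt falls in the Category 3 band.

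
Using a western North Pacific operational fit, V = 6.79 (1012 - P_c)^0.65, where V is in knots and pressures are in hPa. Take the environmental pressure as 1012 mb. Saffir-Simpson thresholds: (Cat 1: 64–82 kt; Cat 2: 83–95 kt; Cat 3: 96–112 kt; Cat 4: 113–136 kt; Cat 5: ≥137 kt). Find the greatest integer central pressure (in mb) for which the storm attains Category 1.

Category 1 begins at V = 64 kt.
Required ΔP = (64/6.79)^(1/0.65) = 9.426^1.538 ≈ 31.55 mb.
P_c ≤ 1012 − 31.55 = 980.45, so the highest integer P_c is 980 mb.

980 mb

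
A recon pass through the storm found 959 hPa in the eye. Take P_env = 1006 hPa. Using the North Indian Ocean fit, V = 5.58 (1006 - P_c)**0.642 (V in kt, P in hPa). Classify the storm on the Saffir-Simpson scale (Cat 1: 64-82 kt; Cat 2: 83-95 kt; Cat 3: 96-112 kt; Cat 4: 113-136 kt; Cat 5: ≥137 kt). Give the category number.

ΔP = 1006 − 959 = 47 hPa.
V ≈ 5.58 × 47^0.642 = 5.58 × 11.84 ≈ 66 kt.
66 kt falls in the Category 1 band.

1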